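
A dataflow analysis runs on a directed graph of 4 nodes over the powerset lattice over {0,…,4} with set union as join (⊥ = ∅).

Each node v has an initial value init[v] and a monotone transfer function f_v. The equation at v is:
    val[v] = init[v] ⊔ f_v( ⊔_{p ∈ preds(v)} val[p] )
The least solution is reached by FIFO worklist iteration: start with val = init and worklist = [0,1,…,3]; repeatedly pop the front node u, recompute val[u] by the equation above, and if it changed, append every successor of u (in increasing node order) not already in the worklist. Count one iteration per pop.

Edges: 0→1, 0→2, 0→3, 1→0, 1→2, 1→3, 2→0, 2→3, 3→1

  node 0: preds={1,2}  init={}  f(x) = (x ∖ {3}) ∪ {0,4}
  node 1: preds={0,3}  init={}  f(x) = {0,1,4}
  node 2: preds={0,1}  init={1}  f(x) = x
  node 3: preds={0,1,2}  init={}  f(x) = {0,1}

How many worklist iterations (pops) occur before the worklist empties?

6

Trace (6 dequeues):
  [1] u=0 | in {1} | out {0,1,4} | prev {} | push {}
  [2] u=1 | in {0,1,4} | out {0,1,4} | prev {} | push {0}
  [3] u=2 | in {0,1,4} | out {0,1,4} | prev {1} | push {}
  [4] u=3 | in {0,1,4} | out {0,1} | prev {} | push {1}
  [5] u=0 | in {0,1,4} | out {0,1,4} | ==
  [6] u=1 | in {0,1,4} | out {0,1,4} | ==

Converged values:
  [0] {0,1,4}
  [1] {0,1,4}
  [2] {0,1,4}
  [3] {0,1}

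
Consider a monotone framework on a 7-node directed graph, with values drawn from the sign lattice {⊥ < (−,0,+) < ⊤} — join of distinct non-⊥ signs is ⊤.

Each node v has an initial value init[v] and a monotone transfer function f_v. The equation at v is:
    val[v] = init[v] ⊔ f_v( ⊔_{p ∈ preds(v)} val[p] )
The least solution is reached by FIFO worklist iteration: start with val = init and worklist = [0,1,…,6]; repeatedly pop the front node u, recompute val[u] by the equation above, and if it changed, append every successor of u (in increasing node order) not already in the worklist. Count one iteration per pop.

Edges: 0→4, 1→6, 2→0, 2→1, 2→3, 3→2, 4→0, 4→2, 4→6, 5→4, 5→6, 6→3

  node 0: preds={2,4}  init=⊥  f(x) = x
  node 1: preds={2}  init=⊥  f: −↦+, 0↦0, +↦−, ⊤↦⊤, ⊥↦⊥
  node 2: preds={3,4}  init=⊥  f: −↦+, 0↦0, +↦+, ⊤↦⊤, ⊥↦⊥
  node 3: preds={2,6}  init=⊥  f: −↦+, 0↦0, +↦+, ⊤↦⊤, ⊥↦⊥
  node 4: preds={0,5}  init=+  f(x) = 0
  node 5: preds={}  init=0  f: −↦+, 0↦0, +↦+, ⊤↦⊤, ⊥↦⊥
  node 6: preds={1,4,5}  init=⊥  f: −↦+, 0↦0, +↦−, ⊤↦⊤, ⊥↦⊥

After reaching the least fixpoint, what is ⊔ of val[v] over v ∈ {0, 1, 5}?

⊤

Iteration log — 17 steps:
  step 1. node 0  ⊔preds=+  new=+  old=⊥  +wl: 
  step 2. node 1  ⊔preds=⊥  new=⊥  stable
  step 3. node 2  ⊔preds=+  new=+  old=⊥  +wl: 0,1
  step 4. node 3  ⊔preds=+  new=+  old=⊥  +wl: 2
  step 5. node 4  ⊔preds=⊤  new=⊤  old=+  +wl: 
  step 6. node 5  ⊔preds=⊥  new=0  stable
  step 7. node 6  ⊔preds=⊤  new=⊤  old=⊥  +wl: 3
  step 8. node 0  ⊔preds=⊤  new=⊤  old=+  +wl: 4
  step 9. node 1  ⊔preds=+  new=−  old=⊥  +wl: 6
  step 10. node 2  ⊔preds=⊤  new=⊤  old=+  +wl: 0,1
  step 11. node 3  ⊔preds=⊤  new=⊤  old=+  +wl: 2
  step 12. node 4  ⊔preds=⊤  new=⊤  stable
  step 13. node 6  ⊔preds=⊤  new=⊤  stable
  step 14. node 0  ⊔preds=⊤  new=⊤  stable
  step 15. node 1  ⊔preds=⊤  new=⊤  old=−  +wl: 6
  step 16. node 2  ⊔preds=⊤  new=⊤  stable
  step 17. node 6  ⊔preds=⊤  new=⊤  stable

Least fixpoint reached:
  node 0: ⊤
  node 1: ⊤
  node 2: ⊤
  node 3: ⊤
  node 4: ⊤
  node 5: 0
  node 6: ⊤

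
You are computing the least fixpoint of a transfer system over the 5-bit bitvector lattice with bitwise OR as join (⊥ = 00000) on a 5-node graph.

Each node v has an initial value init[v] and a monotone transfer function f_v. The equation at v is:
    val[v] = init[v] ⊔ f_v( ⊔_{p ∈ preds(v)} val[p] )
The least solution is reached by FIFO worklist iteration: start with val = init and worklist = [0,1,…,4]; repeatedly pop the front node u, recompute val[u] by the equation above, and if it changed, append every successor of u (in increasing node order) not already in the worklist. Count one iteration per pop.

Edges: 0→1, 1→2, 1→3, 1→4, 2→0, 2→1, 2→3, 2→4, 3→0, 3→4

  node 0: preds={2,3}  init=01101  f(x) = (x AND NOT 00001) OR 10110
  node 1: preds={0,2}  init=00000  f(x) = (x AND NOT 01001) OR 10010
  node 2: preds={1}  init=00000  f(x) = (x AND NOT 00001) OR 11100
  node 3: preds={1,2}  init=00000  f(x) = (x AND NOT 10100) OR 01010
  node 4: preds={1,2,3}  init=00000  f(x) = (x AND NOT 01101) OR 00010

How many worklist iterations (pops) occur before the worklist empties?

Trace (7 dequeues):
  [1] u=0 | in 00000 | out 11111 | prev 01101 | push {}
  [2] u=1 | in 11111 | out 10110 | prev 00000 | push {}
  [3] u=2 | in 10110 | out 11110 | prev 00000 | push {0,1}
  [4] u=3 | in 11110 | out 01010 | prev 00000 | push {}
  [5] u=4 | in 11110 | out 10010 | prev 00000 | push {}
  [6] u=0 | in 11110 | out 11111 | ==
  [7] u=1 | in 11111 | out 10110 | ==

Converged values:
  [0] 11111
  [1] 10110
  [2] 11110
  [3] 01010
  [4] 10010

7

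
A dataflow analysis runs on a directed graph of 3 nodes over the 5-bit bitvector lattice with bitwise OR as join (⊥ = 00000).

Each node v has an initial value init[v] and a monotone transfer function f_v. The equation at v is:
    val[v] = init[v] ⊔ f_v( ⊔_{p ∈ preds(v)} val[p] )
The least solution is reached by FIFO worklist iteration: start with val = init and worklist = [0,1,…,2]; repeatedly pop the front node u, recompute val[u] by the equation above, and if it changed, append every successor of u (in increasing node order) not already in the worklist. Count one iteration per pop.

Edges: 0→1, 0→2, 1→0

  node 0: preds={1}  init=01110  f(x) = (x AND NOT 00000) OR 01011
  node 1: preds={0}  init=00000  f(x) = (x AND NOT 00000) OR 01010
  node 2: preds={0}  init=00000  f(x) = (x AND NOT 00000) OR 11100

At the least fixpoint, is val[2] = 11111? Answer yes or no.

yes

Iteration log — 4 steps:
  step 1. node 0  ⊔preds=00000  new=01111  old=01110  +wl: 
  step 2. node 1  ⊔preds=01111  new=01111  old=00000  +wl: 0
  step 3. node 2  ⊔preds=01111  new=11111  old=00000  +wl: 
  step 4. node 0  ⊔preds=01111  new=01111  stable

Least fixpoint reached:
  node 0: 01111
  node 1: 01111
  node 2: 11111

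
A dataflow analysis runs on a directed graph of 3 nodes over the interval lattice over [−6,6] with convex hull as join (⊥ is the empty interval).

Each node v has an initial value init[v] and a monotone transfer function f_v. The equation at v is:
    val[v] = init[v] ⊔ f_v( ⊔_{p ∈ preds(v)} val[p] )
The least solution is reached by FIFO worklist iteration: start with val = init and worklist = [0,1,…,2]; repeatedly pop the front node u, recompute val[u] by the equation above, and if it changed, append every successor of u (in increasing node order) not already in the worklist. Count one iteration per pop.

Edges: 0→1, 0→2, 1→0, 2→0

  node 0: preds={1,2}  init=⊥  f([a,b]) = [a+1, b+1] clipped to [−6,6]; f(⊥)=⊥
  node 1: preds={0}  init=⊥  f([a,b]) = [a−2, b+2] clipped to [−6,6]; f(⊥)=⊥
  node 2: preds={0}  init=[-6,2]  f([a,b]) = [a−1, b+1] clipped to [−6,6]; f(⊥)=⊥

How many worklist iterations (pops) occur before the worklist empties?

Trace (7 dequeues):
  [1] u=0 | in [-6,2] | out [-5,3] | prev ⊥ | push {}
  [2] u=1 | in [-5,3] | out [-6,5] | prev ⊥ | push {0}
  [3] u=2 | in [-5,3] | out [-6,4] | prev [-6,2] | push {}
  [4] u=0 | in [-6,5] | out [-5,6] | prev [-5,3] | push {1,2}
  [5] u=1 | in [-5,6] | out [-6,6] | prev [-6,5] | push {0}
  [6] u=2 | in [-5,6] | out [-6,6] | prev [-6,4] | push {}
  [7] u=0 | in [-6,6] | out [-5,6] | ==

Converged values:
  [0] [-5,6]
  [1] [-6,6]
  [2] [-6,6]

7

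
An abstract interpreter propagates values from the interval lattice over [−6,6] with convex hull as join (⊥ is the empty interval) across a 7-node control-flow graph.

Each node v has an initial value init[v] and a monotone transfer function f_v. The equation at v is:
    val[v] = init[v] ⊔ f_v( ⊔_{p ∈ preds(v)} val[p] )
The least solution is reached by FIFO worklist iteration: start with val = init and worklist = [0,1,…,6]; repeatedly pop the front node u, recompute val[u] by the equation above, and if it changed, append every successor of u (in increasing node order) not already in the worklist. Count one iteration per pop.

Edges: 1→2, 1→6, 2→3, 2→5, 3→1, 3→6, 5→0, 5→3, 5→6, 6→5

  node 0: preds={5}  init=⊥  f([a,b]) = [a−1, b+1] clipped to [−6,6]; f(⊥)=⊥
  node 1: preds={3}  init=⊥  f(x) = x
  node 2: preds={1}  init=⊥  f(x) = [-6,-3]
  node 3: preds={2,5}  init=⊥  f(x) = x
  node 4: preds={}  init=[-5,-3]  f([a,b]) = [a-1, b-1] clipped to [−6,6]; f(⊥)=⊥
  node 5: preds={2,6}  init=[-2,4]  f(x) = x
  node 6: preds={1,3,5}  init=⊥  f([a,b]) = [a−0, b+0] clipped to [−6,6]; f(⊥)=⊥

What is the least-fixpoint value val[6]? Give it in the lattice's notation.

Worklist (13 pops):
  #1 pop 0: in=[-2,4] → [-3,5] (was ⊥); enqueue []
  #2 pop 1: in=⊥ → ⊥ (no change)
  #3 pop 2: in=⊥ → [-6,-3] (was ⊥); enqueue []
  #4 pop 3: in=[-6,4] → [-6,4] (was ⊥); enqueue [1]
  #5 pop 4: in=⊥ → [-5,-3] (no change)
  #6 pop 5: in=[-6,-3] → [-6,4] (was [-2,4]); enqueue [0,3]
  #7 pop 6: in=[-6,4] → [-6,4] (was ⊥); enqueue [5]
  #8 pop 1: in=[-6,4] → [-6,4] (was ⊥); enqueue [2,6]
  #9 pop 0: in=[-6,4] → [-6,5] (was [-3,5]); enqueue []
  #10 pop 3: in=[-6,4] → [-6,4] (no change)
  #11 pop 5: in=[-6,4] → [-6,4] (no change)
  #12 pop 2: in=[-6,4] → [-6,-3] (no change)
  #13 pop 6: in=[-6,4] → [-6,4] (no change)

Fixpoint:
  val[0] = [-6,5]
  val[1] = [-6,4]
  val[2] = [-6,-3]
  val[3] = [-6,4]
  val[4] = [-5,-3]
  val[5] = [-6,4]
  val[6] = [-6,4]

[-6,4]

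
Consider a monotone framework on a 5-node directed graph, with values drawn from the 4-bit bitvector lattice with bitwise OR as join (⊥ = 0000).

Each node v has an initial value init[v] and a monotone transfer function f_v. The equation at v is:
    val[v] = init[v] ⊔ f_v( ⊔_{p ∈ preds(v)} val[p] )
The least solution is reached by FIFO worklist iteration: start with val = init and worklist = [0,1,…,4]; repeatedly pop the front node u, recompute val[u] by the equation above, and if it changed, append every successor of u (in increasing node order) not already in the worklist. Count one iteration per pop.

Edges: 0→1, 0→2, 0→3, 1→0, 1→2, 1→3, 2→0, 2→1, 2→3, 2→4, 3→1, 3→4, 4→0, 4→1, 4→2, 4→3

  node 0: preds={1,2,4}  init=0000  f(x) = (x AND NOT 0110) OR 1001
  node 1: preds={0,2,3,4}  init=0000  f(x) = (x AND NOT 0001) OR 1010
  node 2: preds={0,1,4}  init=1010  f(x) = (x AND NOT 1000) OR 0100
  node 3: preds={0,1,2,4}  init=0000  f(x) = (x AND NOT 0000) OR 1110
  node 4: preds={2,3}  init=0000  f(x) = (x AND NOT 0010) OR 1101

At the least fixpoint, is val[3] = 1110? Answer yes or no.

Trace (10 dequeues):
  [1] u=0 | in 1010 | out 1001 | prev 0000 | push {}
  [2] u=1 | in 1011 | out 1010 | prev 0000 | push {0}
  [3] u=2 | in 1011 | out 1111 | prev 1010 | push {1}
  [4] u=3 | in 1111 | out 1111 | prev 0000 | push {}
  [5] u=4 | in 1111 | out 1101 | prev 0000 | push {2,3}
  [6] u=0 | in 1111 | out 1001 | ==
  [7] u=1 | in 1111 | out 1110 | prev 1010 | push {0}
  [8] u=2 | in 1111 | out 1111 | ==
  [9] u=3 | in 1111 | out 1111 | ==
  [10] u=0 | in 1111 | out 1001 | ==

Converged values:
  [0] 1001
  [1] 1110
  [2] 1111
  [3] 1111
  [4] 1101

no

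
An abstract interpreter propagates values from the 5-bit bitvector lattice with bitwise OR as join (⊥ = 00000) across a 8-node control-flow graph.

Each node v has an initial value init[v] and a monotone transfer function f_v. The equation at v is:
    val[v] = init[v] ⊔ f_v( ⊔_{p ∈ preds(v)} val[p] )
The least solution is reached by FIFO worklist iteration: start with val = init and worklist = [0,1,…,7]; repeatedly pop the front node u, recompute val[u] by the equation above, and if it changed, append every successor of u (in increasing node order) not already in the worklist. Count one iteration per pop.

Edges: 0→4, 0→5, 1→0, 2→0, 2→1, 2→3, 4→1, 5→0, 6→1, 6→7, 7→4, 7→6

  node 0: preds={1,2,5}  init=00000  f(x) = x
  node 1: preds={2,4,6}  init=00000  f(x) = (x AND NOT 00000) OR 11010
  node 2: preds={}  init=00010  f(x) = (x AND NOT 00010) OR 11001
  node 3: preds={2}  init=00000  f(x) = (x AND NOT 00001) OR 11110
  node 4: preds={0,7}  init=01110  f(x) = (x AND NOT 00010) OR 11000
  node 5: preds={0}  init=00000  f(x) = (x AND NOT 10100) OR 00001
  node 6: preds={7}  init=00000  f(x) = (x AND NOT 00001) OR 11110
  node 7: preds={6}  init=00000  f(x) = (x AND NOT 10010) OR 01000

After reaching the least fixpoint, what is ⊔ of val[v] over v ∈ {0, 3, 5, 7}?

Iteration log — 15 steps:
  step 1. node 0  ⊔preds=00010  new=00010  old=00000  +wl: 
  step 2. node 1  ⊔preds=01110  new=11110  old=00000  +wl: 0
  step 3. node 2  ⊔preds=00000  new=11011  old=00010  +wl: 1
  step 4. node 3  ⊔preds=11011  new=11110  old=00000  +wl: 
  step 5. node 4  ⊔preds=00010  new=11110  old=01110  +wl: 
  step 6. node 5  ⊔preds=00010  new=00011  old=00000  +wl: 
  step 7. node 6  ⊔preds=00000  new=11110  old=00000  +wl: 
  step 8. node 7  ⊔preds=11110  new=01100  old=00000  +wl: 4,6
  step 9. node 0  ⊔preds=11111  new=11111  old=00010  +wl: 5
  step 10. node 1  ⊔preds=11111  new=11111  old=11110  +wl: 0
  step 11. node 4  ⊔preds=11111  new=11111  old=11110  +wl: 1
  step 12. node 6  ⊔preds=01100  new=11110  stable
  step 13. node 5  ⊔preds=11111  new=01011  old=00011  +wl: 
  step 14. node 0  ⊔preds=11111  new=11111  stable
  step 15. node 1  ⊔preds=11111  new=11111  stable

Least fixpoint reached:
  node 0: 11111
  node 1: 11111
  node 2: 11011
  node 3: 11110
  node 4: 11111
  node 5: 01011
  node 6: 11110
  node 7: 01100

11111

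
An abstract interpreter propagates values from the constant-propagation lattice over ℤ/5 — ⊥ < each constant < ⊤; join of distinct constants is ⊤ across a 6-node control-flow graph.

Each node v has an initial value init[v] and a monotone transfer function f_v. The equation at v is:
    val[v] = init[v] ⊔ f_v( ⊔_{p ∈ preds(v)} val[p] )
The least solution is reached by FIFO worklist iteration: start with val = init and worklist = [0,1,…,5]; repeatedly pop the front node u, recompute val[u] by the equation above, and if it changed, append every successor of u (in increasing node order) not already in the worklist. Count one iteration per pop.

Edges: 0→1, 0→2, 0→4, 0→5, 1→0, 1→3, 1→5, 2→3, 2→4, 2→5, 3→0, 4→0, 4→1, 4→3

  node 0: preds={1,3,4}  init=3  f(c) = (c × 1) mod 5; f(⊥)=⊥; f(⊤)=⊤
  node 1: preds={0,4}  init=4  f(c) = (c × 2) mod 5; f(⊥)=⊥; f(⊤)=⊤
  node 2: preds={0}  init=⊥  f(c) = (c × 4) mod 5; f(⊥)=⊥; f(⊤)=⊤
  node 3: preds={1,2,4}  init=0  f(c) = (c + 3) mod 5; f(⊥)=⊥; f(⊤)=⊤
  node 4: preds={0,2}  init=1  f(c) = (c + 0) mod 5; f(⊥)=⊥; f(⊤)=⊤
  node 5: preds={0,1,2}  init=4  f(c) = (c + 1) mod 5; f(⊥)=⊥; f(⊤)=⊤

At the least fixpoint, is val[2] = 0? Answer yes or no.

no

Worklist (9 pops):
  #1 pop 0: in=⊤ → ⊤ (was 3); enqueue []
  #2 pop 1: in=⊤ → ⊤ (was 4); enqueue [0]
  #3 pop 2: in=⊤ → ⊤ (was ⊥); enqueue []
  #4 pop 3: in=⊤ → ⊤ (was 0); enqueue []
  #5 pop 4: in=⊤ → ⊤ (was 1); enqueue [1,3]
  #6 pop 5: in=⊤ → ⊤ (was 4); enqueue []
  #7 pop 0: in=⊤ → ⊤ (no change)
  #8 pop 1: in=⊤ → ⊤ (no change)
  #9 pop 3: in=⊤ → ⊤ (no change)

Fixpoint:
  val[0] = ⊤
  val[1] = ⊤
  val[2] = ⊤
  val[3] = ⊤
  val[4] = ⊤
  val[5] = ⊤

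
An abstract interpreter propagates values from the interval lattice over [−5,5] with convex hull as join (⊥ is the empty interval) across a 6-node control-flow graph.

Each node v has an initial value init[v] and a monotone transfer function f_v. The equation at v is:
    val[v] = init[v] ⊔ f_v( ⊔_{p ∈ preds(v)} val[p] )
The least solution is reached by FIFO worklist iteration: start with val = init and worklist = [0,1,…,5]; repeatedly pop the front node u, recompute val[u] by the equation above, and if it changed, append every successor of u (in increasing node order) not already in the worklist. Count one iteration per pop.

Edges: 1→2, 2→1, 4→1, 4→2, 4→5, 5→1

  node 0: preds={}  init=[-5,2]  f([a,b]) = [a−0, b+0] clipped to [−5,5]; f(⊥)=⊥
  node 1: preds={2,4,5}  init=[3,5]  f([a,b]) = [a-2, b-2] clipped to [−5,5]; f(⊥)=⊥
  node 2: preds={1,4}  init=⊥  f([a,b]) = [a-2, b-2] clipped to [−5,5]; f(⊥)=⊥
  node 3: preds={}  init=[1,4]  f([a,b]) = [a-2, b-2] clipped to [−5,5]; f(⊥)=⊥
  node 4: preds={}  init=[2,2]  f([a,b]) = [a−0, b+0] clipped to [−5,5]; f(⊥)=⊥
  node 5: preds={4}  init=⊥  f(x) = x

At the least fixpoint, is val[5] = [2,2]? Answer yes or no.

Trace (10 dequeues):
  [1] u=0 | in ⊥ | out [-5,2] | ==
  [2] u=1 | in [2,2] | out [0,5] | prev [3,5] | push {}
  [3] u=2 | in [0,5] | out [-2,3] | prev ⊥ | push {1}
  [4] u=3 | in ⊥ | out [1,4] | ==
  [5] u=4 | in ⊥ | out [2,2] | ==
  [6] u=5 | in [2,2] | out [2,2] | prev ⊥ | push {}
  [7] u=1 | in [-2,3] | out [-4,5] | prev [0,5] | push {2}
  [8] u=2 | in [-4,5] | out [-5,3] | prev [-2,3] | push {1}
  [9] u=1 | in [-5,3] | out [-5,5] | prev [-4,5] | push {2}
  [10] u=2 | in [-5,5] | out [-5,3] | ==

Converged values:
  [0] [-5,2]
  [1] [-5,5]
  [2] [-5,3]
  [3] [1,4]
  [4] [2,2]
  [5] [2,2]

yes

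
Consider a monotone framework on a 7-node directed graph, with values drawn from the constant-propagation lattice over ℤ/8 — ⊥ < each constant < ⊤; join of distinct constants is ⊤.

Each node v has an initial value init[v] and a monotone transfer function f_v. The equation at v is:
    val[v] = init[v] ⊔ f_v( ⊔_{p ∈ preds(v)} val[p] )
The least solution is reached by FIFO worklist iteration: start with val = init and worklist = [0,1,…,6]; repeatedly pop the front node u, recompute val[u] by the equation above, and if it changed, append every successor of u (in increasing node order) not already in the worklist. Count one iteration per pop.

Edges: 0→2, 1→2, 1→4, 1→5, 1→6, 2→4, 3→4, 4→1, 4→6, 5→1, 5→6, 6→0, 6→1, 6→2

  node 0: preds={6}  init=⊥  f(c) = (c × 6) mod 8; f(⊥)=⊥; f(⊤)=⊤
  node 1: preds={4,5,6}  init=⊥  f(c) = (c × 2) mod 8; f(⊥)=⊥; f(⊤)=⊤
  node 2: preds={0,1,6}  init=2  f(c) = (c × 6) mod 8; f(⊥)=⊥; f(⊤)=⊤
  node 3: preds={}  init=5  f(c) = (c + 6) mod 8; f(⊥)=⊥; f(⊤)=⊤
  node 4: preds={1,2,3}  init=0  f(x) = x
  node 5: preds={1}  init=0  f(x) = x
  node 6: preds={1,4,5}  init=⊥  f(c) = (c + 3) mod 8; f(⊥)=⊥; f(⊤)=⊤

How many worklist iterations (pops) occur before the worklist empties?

14

Trace (14 dequeues):
  [1] u=0 | in ⊥ | out ⊥ | ==
  [2] u=1 | in 0 | out 0 | prev ⊥ | push {}
  [3] u=2 | in 0 | out ⊤ | prev 2 | push {}
  [4] u=3 | in ⊥ | out 5 | ==
  [5] u=4 | in ⊤ | out ⊤ | prev 0 | push {1}
  [6] u=5 | in 0 | out 0 | ==
  [7] u=6 | in ⊤ | out ⊤ | prev ⊥ | push {0,2}
  [8] u=1 | in ⊤ | out ⊤ | prev 0 | push {4,5,6}
  [9] u=0 | in ⊤ | out ⊤ | prev ⊥ | push {}
  [10] u=2 | in ⊤ | out ⊤ | ==
  [11] u=4 | in ⊤ | out ⊤ | ==
  [12] u=5 | in ⊤ | out ⊤ | prev 0 | push {1}
  [13] u=6 | in ⊤ | out ⊤ | ==
  [14] u=1 | in ⊤ | out ⊤ | ==

Converged values:
  [0] ⊤
  [1] ⊤
  [2] ⊤
  [3] 5
  [4] ⊤
  [5] ⊤
  [6] ⊤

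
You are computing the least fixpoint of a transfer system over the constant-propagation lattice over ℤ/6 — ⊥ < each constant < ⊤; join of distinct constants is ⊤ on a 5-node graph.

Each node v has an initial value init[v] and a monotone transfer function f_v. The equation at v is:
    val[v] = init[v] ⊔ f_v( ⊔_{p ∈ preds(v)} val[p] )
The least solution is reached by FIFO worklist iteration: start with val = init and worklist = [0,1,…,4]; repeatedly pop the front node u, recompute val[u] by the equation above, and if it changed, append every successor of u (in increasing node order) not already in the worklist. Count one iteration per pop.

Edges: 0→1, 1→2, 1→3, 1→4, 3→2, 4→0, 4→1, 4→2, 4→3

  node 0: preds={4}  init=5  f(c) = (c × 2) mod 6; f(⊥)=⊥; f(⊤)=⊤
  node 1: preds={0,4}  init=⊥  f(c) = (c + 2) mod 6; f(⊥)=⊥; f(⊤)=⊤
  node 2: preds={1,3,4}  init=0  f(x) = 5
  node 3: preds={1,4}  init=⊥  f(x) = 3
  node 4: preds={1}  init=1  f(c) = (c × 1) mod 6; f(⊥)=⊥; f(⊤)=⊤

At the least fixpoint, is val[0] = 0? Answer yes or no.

no

Iteration log — 9 steps:
  step 1. node 0  ⊔preds=1  new=⊤  old=5  +wl: 
  step 2. node 1  ⊔preds=⊤  new=⊤  old=⊥  +wl: 
  step 3. node 2  ⊔preds=⊤  new=⊤  old=0  +wl: 
  step 4. node 3  ⊔preds=⊤  new=3  old=⊥  +wl: 2
  step 5. node 4  ⊔preds=⊤  new=⊤  old=1  +wl: 0,1,3
  step 6. node 2  ⊔preds=⊤  new=⊤  stable
  step 7. node 0  ⊔preds=⊤  new=⊤  stable
  step 8. node 1  ⊔preds=⊤  new=⊤  stable
  step 9. node 3  ⊔preds=⊤  new=3  stable

Least fixpoint reached:
  node 0: ⊤
  node 1: ⊤
  node 2: ⊤
  node 3: 3
  node 4: ⊤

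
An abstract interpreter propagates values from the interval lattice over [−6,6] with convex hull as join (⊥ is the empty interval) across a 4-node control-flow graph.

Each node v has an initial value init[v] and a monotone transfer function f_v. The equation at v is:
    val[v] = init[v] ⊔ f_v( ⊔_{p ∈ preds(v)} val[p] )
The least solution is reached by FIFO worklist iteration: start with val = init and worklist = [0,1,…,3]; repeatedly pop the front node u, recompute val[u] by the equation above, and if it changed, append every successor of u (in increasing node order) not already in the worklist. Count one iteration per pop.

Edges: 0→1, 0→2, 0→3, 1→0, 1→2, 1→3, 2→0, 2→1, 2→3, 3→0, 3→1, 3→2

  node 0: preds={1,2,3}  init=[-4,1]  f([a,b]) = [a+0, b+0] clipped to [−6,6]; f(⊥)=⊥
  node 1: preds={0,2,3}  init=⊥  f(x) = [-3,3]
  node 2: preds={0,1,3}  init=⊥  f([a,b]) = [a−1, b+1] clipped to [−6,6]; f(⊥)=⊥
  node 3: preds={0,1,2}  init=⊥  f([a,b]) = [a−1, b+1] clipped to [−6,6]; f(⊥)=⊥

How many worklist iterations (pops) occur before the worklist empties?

12

Worklist (12 pops):
  #1 pop 0: in=⊥ → [-4,1] (no change)
  #2 pop 1: in=[-4,1] → [-3,3] (was ⊥); enqueue [0]
  #3 pop 2: in=[-4,3] → [-5,4] (was ⊥); enqueue [1]
  #4 pop 3: in=[-5,4] → [-6,5] (was ⊥); enqueue [2]
  #5 pop 0: in=[-6,5] → [-6,5] (was [-4,1]); enqueue [3]
  #6 pop 1: in=[-6,5] → [-3,3] (no change)
  #7 pop 2: in=[-6,5] → [-6,6] (was [-5,4]); enqueue [0,1]
  #8 pop 3: in=[-6,6] → [-6,6] (was [-6,5]); enqueue [2]
  #9 pop 0: in=[-6,6] → [-6,6] (was [-6,5]); enqueue [3]
  #10 pop 1: in=[-6,6] → [-3,3] (no change)
  #11 pop 2: in=[-6,6] → [-6,6] (no change)
  #12 pop 3: in=[-6,6] → [-6,6] (no change)

Fixpoint:
  val[0] = [-6,6]
  val[1] = [-3,3]
  val[2] = [-6,6]
  val[3] = [-6,6]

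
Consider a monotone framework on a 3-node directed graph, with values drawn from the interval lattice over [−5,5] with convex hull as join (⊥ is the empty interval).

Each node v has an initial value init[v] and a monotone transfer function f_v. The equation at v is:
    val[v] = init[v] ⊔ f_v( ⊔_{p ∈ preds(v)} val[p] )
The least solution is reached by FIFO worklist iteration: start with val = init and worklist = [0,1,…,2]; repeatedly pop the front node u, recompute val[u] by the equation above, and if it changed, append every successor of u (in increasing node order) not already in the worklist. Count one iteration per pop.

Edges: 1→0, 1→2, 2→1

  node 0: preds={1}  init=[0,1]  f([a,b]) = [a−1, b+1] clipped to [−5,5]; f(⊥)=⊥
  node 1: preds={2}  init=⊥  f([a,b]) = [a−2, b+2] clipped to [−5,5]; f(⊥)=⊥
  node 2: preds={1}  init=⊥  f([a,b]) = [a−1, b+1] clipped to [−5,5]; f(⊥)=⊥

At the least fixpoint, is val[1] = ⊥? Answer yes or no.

Worklist (3 pops):
  #1 pop 0: in=⊥ → [0,1] (no change)
  #2 pop 1: in=⊥ → ⊥ (no change)
  #3 pop 2: in=⊥ → ⊥ (no change)

Fixpoint:
  val[0] = [0,1]
  val[1] = ⊥
  val[2] = ⊥

yes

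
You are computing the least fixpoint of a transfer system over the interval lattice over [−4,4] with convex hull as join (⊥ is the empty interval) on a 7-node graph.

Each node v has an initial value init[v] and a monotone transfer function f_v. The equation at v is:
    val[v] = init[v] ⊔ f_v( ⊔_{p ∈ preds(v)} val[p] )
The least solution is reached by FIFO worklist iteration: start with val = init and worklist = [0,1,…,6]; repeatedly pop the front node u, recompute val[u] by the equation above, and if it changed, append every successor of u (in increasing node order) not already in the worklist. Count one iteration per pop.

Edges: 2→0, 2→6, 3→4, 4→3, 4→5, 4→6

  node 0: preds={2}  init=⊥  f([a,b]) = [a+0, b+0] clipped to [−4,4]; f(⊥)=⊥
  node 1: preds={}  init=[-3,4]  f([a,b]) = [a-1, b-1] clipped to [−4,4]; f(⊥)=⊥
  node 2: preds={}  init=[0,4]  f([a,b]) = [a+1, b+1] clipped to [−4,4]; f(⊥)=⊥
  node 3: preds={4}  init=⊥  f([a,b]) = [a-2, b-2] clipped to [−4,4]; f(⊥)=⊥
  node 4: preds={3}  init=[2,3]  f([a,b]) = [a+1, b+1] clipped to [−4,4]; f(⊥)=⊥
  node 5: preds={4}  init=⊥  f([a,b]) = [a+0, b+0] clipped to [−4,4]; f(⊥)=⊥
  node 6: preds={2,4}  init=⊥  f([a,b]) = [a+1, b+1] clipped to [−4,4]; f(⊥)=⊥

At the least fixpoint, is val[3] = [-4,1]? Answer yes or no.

Trace (24 dequeues):
  [1] u=0 | in [0,4] | out [0,4] | prev ⊥ | push {}
  [2] u=1 | in ⊥ | out [-3,4] | ==
  [3] u=2 | in ⊥ | out [0,4] | ==
  [4] u=3 | in [2,3] | out [0,1] | prev ⊥ | push {}
  [5] u=4 | in [0,1] | out [1,3] | prev [2,3] | push {3}
  [6] u=5 | in [1,3] | out [1,3] | prev ⊥ | push {}
  [7] u=6 | in [0,4] | out [1,4] | prev ⊥ | push {}
  [8] u=3 | in [1,3] | out [-1,1] | prev [0,1] | push {4}
  [9] u=4 | in [-1,1] | out [0,3] | prev [1,3] | push {3,5,6}
  [10] u=3 | in [0,3] | out [-2,1] | prev [-1,1] | push {4}
  [11] u=5 | in [0,3] | out [0,3] | prev [1,3] | push {}
  [12] u=6 | in [0,4] | out [1,4] | ==
  [13] u=4 | in [-2,1] | out [-1,3] | prev [0,3] | push {3,5,6}
  [14] u=3 | in [-1,3] | out [-3,1] | prev [-2,1] | push {4}
  [15] u=5 | in [-1,3] | out [-1,3] | prev [0,3] | push {}
  [16] u=6 | in [-1,4] | out [0,4] | prev [1,4] | push {}
  [17] u=4 | in [-3,1] | out [-2,3] | prev [-1,3] | push {3,5,6}
  [18] u=3 | in [-2,3] | out [-4,1] | prev [-3,1] | push {4}
  [19] u=5 | in [-2,3] | out [-2,3] | prev [-1,3] | push {}
  [20] u=6 | in [-2,4] | out [-1,4] | prev [0,4] | push {}
  [21] u=4 | in [-4,1] | out [-3,3] | prev [-2,3] | push {3,5,6}
  [22] u=3 | in [-3,3] | out [-4,1] | ==
  [23] u=5 | in [-3,3] | out [-3,3] | prev [-2,3] | push {}
  [24] u=6 | in [-3,4] | out [-2,4] | prev [-1,4] | push {}

Converged values:
  [0] [0,4]
  [1] [-3,4]
  [2] [0,4]
  [3] [-4,1]
  [4] [-3,3]
  [5] [-3,3]
  [6] [-2,4]

yes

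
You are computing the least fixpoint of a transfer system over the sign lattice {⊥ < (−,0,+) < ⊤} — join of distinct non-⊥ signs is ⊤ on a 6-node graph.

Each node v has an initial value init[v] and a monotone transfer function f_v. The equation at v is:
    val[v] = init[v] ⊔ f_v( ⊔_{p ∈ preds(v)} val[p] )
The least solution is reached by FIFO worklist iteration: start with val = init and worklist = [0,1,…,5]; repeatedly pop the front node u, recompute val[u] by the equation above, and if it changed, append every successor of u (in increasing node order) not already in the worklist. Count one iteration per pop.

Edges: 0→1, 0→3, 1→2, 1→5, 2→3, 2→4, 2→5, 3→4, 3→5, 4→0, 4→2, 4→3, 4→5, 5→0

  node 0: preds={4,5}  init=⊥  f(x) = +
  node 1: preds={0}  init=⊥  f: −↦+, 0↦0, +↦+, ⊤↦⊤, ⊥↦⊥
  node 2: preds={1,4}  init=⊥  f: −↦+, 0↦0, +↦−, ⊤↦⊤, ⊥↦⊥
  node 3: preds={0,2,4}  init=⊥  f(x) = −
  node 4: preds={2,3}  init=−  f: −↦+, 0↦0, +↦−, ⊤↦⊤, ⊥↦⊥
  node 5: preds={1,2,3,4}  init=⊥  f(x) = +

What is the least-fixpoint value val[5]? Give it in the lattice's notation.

Trace (9 dequeues):
  [1] u=0 | in − | out + | prev ⊥ | push {}
  [2] u=1 | in + | out + | prev ⊥ | push {}
  [3] u=2 | in ⊤ | out ⊤ | prev ⊥ | push {}
  [4] u=3 | in ⊤ | out − | prev ⊥ | push {}
  [5] u=4 | in ⊤ | out ⊤ | prev − | push {0,2,3}
  [6] u=5 | in ⊤ | out + | prev ⊥ | push {}
  [7] u=0 | in ⊤ | out + | ==
  [8] u=2 | in ⊤ | out ⊤ | ==
  [9] u=3 | in ⊤ | out − | ==

Converged values:
  [0] +
  [1] +
  [2] ⊤
  [3] −
  [4] ⊤
  [5] +

+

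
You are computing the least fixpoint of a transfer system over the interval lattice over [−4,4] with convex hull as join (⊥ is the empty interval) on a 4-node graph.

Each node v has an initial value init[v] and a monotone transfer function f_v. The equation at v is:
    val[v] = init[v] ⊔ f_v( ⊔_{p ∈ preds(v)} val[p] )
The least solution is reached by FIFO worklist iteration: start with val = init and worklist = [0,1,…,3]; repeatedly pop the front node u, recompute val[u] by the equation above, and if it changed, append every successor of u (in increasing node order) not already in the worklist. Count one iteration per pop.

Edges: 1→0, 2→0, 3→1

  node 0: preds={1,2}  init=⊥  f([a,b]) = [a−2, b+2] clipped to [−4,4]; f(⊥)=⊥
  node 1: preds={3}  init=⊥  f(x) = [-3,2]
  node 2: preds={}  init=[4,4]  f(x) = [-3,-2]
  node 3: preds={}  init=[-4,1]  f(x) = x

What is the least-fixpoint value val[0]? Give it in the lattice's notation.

Iteration log — 5 steps:
  step 1. node 0  ⊔preds=[4,4]  new=[2,4]  old=⊥  +wl: 
  step 2. node 1  ⊔preds=[-4,1]  new=[-3,2]  old=⊥  +wl: 0
  step 3. node 2  ⊔preds=⊥  new=[-3,4]  old=[4,4]  +wl: 
  step 4. node 3  ⊔preds=⊥  new=[-4,1]  stable
  step 5. node 0  ⊔preds=[-3,4]  new=[-4,4]  old=[2,4]  +wl: 

Least fixpoint reached:
  node 0: [-4,4]
  node 1: [-3,2]
  node 2: [-3,4]
  node 3: [-4,1]

[-4,4]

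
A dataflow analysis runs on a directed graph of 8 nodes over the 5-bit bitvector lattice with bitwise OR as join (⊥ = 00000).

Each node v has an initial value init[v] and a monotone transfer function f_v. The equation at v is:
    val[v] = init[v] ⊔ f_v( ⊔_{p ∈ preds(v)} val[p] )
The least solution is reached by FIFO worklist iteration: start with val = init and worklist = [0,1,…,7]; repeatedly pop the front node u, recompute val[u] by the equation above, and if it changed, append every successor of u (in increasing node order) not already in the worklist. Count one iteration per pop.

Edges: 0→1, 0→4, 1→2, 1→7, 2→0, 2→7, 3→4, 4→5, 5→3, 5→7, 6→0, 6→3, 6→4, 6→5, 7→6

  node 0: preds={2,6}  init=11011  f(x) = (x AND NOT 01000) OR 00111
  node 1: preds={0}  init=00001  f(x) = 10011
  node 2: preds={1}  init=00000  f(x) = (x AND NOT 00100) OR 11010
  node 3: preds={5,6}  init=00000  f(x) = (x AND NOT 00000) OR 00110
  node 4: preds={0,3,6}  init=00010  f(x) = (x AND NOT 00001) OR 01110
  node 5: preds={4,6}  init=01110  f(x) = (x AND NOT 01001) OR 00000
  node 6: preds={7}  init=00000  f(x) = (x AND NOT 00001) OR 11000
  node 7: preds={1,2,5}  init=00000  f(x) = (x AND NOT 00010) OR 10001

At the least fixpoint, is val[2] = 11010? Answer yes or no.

no

Trace (17 dequeues):
  [1] u=0 | in 00000 | out 11111 | prev 11011 | push {}
  [2] u=1 | in 11111 | out 10011 | prev 00001 | push {}
  [3] u=2 | in 10011 | out 11011 | prev 00000 | push {0}
  [4] u=3 | in 01110 | out 01110 | prev 00000 | push {}
  [5] u=4 | in 11111 | out 11110 | prev 00010 | push {}
  [6] u=5 | in 11110 | out 11110 | prev 01110 | push {3}
  [7] u=6 | in 00000 | out 11000 | prev 00000 | push {4,5}
  [8] u=7 | in 11111 | out 11101 | prev 00000 | push {6}
  [9] u=0 | in 11011 | out 11111 | ==
  [10] u=3 | in 11110 | out 11110 | prev 01110 | push {}
  [11] u=4 | in 11111 | out 11110 | ==
  [12] u=5 | in 11110 | out 11110 | ==
  [13] u=6 | in 11101 | out 11100 | prev 11000 | push {0,3,4,5}
  [14] u=0 | in 11111 | out 11111 | ==
  [15] u=3 | in 11110 | out 11110 | ==
  [16] u=4 | in 11111 | out 11110 | ==
  [17] u=5 | in 11110 | out 11110 | ==

Converged values:
  [0] 11111
  [1] 10011
  [2] 11011
  [3] 11110
  [4] 11110
  [5] 11110
  [6] 11100
  [7] 11101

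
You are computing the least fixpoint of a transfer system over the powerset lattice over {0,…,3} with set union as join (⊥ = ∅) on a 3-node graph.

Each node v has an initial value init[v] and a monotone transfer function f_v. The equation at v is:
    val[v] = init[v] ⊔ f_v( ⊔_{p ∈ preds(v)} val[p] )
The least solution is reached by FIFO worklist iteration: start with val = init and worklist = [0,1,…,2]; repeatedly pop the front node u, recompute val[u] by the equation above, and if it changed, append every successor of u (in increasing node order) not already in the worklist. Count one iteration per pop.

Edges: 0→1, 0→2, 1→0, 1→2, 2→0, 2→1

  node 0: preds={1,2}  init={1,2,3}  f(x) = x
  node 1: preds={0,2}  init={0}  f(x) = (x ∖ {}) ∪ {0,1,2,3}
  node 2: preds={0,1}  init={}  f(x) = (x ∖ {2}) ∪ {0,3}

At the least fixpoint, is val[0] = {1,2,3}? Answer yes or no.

no

Iteration log — 5 steps:
  step 1. node 0  ⊔preds={0}  new={0,1,2,3}  old={1,2,3}  +wl: 
  step 2. node 1  ⊔preds={0,1,2,3}  new={0,1,2,3}  old={0}  +wl: 0
  step 3. node 2  ⊔preds={0,1,2,3}  new={0,1,3}  old={}  +wl: 1
  step 4. node 0  ⊔preds={0,1,2,3}  new={0,1,2,3}  stable
  step 5. node 1  ⊔preds={0,1,2,3}  new={0,1,2,3}  stable

Least fixpoint reached:
  node 0: {0,1,2,3}
  node 1: {0,1,2,3}
  node 2: {0,1,3}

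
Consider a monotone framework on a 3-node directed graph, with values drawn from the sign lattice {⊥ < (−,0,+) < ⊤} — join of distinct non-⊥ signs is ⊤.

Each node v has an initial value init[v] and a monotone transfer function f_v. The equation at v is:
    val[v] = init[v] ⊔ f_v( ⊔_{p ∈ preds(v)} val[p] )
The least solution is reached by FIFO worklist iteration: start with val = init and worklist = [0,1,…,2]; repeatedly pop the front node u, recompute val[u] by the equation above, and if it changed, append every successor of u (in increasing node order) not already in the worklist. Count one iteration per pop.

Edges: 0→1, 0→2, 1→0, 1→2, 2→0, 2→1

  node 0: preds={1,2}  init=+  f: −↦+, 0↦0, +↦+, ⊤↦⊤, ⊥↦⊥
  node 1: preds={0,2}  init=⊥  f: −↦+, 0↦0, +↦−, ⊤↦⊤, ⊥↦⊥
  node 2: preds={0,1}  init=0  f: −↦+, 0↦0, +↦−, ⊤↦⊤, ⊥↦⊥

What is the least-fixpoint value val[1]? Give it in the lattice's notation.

Iteration log — 5 steps:
  step 1. node 0  ⊔preds=0  new=⊤  old=+  +wl: 
  step 2. node 1  ⊔preds=⊤  new=⊤  old=⊥  +wl: 0
  step 3. node 2  ⊔preds=⊤  new=⊤  old=0  +wl: 1
  step 4. node 0  ⊔preds=⊤  new=⊤  stable
  step 5. node 1  ⊔preds=⊤  new=⊤  stable

Least fixpoint reached:
  node 0: ⊤
  node 1: ⊤
  node 2: ⊤

⊤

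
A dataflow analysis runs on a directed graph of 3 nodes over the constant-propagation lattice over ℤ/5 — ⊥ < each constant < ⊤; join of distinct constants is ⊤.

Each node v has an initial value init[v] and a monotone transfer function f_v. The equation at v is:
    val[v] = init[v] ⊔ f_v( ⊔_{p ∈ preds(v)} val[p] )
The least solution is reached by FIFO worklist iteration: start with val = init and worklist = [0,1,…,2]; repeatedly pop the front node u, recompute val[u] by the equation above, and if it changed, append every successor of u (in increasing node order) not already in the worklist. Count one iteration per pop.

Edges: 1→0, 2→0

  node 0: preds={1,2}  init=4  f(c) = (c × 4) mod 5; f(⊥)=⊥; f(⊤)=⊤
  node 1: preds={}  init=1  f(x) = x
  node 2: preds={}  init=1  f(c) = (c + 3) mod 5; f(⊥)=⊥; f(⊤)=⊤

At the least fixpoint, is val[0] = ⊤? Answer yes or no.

Trace (3 dequeues):
  [1] u=0 | in 1 | out 4 | ==
  [2] u=1 | in ⊥ | out 1 | ==
  [3] u=2 | in ⊥ | out 1 | ==

Converged values:
  [0] 4
  [1] 1
  [2] 1

no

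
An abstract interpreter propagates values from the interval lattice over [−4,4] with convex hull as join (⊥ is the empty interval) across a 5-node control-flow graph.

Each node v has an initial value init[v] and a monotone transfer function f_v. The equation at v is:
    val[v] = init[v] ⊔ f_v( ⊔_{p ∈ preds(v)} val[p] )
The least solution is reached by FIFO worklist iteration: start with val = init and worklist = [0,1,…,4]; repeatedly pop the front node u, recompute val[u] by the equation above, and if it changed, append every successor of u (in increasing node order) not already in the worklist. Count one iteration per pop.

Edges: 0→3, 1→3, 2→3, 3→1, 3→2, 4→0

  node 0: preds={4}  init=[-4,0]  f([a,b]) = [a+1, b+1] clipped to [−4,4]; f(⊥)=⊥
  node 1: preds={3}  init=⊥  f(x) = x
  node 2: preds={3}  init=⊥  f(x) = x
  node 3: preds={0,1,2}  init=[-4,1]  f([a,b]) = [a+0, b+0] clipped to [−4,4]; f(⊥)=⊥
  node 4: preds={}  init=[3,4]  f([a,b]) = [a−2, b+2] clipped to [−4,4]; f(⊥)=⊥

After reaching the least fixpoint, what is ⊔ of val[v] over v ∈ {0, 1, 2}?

[-4,4]

Worklist (8 pops):
  #1 pop 0: in=[3,4] → [-4,4] (was [-4,0]); enqueue []
  #2 pop 1: in=[-4,1] → [-4,1] (was ⊥); enqueue []
  #3 pop 2: in=[-4,1] → [-4,1] (was ⊥); enqueue []
  #4 pop 3: in=[-4,4] → [-4,4] (was [-4,1]); enqueue [1,2]
  #5 pop 4: in=⊥ → [3,4] (no change)
  #6 pop 1: in=[-4,4] → [-4,4] (was [-4,1]); enqueue [3]
  #7 pop 2: in=[-4,4] → [-4,4] (was [-4,1]); enqueue []
  #8 pop 3: in=[-4,4] → [-4,4] (no change)

Fixpoint:
  val[0] = [-4,4]
  val[1] = [-4,4]
  val[2] = [-4,4]
  val[3] = [-4,4]
  val[4] = [3,4]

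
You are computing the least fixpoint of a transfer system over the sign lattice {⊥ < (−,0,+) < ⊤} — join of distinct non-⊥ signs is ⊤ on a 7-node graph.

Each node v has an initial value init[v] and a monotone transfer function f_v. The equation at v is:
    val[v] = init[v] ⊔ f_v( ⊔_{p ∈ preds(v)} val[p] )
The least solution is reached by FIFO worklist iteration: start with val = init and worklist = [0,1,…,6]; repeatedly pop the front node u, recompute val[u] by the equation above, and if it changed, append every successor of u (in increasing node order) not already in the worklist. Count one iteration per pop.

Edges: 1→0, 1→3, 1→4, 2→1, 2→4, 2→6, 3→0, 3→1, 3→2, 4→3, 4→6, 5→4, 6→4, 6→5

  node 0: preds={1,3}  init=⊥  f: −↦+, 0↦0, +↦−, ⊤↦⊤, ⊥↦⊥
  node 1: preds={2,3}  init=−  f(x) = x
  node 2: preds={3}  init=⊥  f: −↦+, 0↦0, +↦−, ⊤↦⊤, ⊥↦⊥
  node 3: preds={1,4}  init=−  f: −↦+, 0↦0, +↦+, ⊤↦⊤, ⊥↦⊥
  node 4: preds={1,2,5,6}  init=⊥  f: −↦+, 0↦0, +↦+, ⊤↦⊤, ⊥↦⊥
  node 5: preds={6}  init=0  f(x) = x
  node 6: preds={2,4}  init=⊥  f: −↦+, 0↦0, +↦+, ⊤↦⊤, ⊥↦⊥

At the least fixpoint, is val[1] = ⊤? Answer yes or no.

Worklist (16 pops):
  #1 pop 0: in=− → + (was ⊥); enqueue []
  #2 pop 1: in=− → − (no change)
  #3 pop 2: in=− → + (was ⊥); enqueue [1]
  #4 pop 3: in=− → ⊤ (was −); enqueue [0,2]
  #5 pop 4: in=⊤ → ⊤ (was ⊥); enqueue [3]
  #6 pop 5: in=⊥ → 0 (no change)
  #7 pop 6: in=⊤ → ⊤ (was ⊥); enqueue [4,5]
  #8 pop 1: in=⊤ → ⊤ (was −); enqueue []
  #9 pop 0: in=⊤ → ⊤ (was +); enqueue []
  #10 pop 2: in=⊤ → ⊤ (was +); enqueue [1,6]
  #11 pop 3: in=⊤ → ⊤ (no change)
  #12 pop 4: in=⊤ → ⊤ (no change)
  #13 pop 5: in=⊤ → ⊤ (was 0); enqueue [4]
  #14 pop 1: in=⊤ → ⊤ (no change)
  #15 pop 6: in=⊤ → ⊤ (no change)
  #16 pop 4: in=⊤ → ⊤ (no change)

Fixpoint:
  val[0] = ⊤
  val[1] = ⊤
  val[2] = ⊤
  val[3] = ⊤
  val[4] = ⊤
  val[5] = ⊤
  val[6] = ⊤

yes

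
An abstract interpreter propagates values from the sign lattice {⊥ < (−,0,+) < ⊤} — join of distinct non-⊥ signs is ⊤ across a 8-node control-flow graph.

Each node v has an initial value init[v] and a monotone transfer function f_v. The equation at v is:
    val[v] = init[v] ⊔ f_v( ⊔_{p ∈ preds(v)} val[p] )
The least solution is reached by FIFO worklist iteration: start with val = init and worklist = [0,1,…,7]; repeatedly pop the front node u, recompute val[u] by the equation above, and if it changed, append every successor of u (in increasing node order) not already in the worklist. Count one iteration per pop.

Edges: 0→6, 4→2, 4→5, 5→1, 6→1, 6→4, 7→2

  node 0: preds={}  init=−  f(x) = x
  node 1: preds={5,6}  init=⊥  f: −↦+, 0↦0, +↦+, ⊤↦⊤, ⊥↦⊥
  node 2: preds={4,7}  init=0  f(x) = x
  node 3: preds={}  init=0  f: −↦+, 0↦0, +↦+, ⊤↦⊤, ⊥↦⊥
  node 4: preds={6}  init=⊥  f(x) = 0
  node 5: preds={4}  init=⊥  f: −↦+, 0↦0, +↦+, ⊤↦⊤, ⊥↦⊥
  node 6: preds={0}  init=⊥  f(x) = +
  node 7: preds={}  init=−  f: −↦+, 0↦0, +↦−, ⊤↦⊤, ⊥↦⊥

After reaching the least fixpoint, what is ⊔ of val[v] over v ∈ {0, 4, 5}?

⊤

Iteration log — 11 steps:
  step 1. node 0  ⊔preds=⊥  new=−  stable
  step 2. node 1  ⊔preds=⊥  new=⊥  stable
  step 3. node 2  ⊔preds=−  new=⊤  old=0  +wl: 
  step 4. node 3  ⊔preds=⊥  new=0  stable
  step 5. node 4  ⊔preds=⊥  new=0  old=⊥  +wl: 2
  step 6. node 5  ⊔preds=0  new=0  old=⊥  +wl: 1
  step 7. node 6  ⊔preds=−  new=+  old=⊥  +wl: 4
  step 8. node 7  ⊔preds=⊥  new=−  stable
  step 9. node 2  ⊔preds=⊤  new=⊤  stable
  step 10. node 1  ⊔preds=⊤  new=⊤  old=⊥  +wl: 
  step 11. node 4  ⊔preds=+  new=0  stable

Least fixpoint reached:
  node 0: −
  node 1: ⊤
  node 2: ⊤
  node 3: 0
  node 4: 0
  node 5: 0
  node 6: +
  node 7: −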